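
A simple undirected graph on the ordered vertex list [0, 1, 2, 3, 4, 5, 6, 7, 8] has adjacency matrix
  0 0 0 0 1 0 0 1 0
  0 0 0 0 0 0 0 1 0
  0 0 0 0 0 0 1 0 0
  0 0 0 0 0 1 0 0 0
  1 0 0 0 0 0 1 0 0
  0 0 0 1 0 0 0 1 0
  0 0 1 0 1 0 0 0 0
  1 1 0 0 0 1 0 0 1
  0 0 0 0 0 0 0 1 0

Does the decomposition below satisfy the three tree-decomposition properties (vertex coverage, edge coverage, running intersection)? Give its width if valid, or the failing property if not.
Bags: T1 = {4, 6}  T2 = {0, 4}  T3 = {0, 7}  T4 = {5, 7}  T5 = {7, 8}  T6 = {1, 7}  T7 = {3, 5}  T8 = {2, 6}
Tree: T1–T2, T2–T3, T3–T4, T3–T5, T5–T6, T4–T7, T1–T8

Yes; width 1.

Every vertex of G appears in some bag (union = {0, 1, 2, 3, 4, 5, 6, 7, 8}); every edge is covered by a bag; and for each vertex v the set of bags containing v is connected in the bag tree. The decomposition is therefore valid. The largest bag has 2 vertices, so the width is 1.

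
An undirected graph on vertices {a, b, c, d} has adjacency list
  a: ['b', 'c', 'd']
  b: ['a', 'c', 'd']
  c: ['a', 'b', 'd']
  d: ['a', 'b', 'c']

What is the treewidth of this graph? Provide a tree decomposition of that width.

A single bag containing all 4 vertices is trivially a valid decomposition of width 3. On the other hand G contains the 4-clique {a, b, c, d}. A clique must lie in a single bag of any decomposition, so no decomposition can have width below 3. The upper and lower bounds meet at 3, so that is the treewidth.

Treewidth 3.
One such decomposition:
Bags: B1 = {a, b, c, d}
Tree: (single bag)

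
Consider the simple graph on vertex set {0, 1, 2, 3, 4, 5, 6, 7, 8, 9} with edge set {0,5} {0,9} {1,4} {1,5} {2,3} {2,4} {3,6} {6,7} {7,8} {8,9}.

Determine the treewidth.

2

A width-2 tree decomposition is:
Bags: B1 = {2, 3, 4}  B2 = {3, 4, 6}  B3 = {4, 6, 7}  B4 = {4, 7, 8}  B5 = {4, 8, 9}  B6 = {0, 4, 9}  B7 = {0, 4, 5}  B8 = {1, 4, 5}
Tree: B1–B2, B2–B3, B3–B4, B4–B5, B5–B6, B6–B7, B7–B8
Each bag holds 3 vertices, so the decomposition has width 2, which upper-bounds the treewidth. The edges 4–2–3–6–7–8–9–0–5–1–4 form a cycle, so G is not a tree and its treewidth is at least 2. Hence tw(G) = 2 exactly.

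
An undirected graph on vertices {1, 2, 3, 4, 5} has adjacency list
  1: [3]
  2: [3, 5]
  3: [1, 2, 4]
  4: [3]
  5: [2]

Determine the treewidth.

A width-1 tree decomposition is:
Bags: B1 = {2, 5}  B2 = {2, 3}  B3 = {3, 4}  B4 = {1, 3}
Tree: B1–B2, B2–B3, B3–B4
Every bag has size at most 2, so the width is 2 − 1 = 1 and tw(G) ≤ 1. Since G has at least one edge (e.g. 2–5), it is not an edgeless graph, so tw(G) ≥ 1. Therefore the treewidth is 1.

1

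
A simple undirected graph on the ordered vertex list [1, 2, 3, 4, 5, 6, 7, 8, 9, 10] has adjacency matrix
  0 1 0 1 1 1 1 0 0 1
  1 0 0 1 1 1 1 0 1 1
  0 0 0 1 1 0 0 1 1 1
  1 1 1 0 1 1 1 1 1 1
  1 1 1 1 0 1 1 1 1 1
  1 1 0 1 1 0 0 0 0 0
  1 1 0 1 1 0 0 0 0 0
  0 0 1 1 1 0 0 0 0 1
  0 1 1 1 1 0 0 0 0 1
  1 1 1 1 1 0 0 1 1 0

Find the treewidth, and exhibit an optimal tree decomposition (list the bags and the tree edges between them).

Treewidth 4.
One such decomposition:
Bags: B1 = {1, 2, 4, 5, 7}  B2 = {1, 2, 4, 5, 10}  B3 = {1, 2, 4, 5, 6}  B4 = {2, 4, 5, 9, 10}  B5 = {3, 4, 5, 9, 10}  B6 = {3, 4, 5, 8, 10}
Tree: B1–B2, B1–B3, B2–B4, B4–B5, B5–B6

Each bag holds 5 vertices, so the decomposition has width 4, which upper-bounds the treewidth. On the other hand G contains the 5-clique {3, 4, 5, 8, 10}. A clique must lie in a single bag of any decomposition, so no decomposition can have width below 4. The upper and lower bounds meet at 4, so that is the treewidth.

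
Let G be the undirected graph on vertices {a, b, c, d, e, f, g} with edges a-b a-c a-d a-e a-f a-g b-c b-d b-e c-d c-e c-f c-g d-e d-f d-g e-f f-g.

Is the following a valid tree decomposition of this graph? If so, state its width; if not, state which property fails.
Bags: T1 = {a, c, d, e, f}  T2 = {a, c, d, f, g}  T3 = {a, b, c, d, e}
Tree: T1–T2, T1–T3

Yes; width 4.

Every vertex of G appears in some bag (union = {a, b, c, d, e, f, g}); every edge is covered by a bag; and for each vertex v the set of bags containing v is connected in the bag tree. The decomposition is therefore valid. The largest bag has 5 vertices, so the width is 4.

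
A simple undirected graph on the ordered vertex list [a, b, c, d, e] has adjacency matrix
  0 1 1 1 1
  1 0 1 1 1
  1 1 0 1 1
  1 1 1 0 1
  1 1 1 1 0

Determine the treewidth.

4

A width-4 tree decomposition is:
Bags: B1 = {a, b, c, d, e}
Tree: (single bag)
A single bag containing all 5 vertices is trivially a valid decomposition of width 4. Conversely, {a, b, c, d, e} is a clique of size 5, and the vertices of any clique must share a bag in every tree decomposition; so some bag has ≥ 5 vertices and tw(G) ≥ 4. Therefore the treewidth is 4.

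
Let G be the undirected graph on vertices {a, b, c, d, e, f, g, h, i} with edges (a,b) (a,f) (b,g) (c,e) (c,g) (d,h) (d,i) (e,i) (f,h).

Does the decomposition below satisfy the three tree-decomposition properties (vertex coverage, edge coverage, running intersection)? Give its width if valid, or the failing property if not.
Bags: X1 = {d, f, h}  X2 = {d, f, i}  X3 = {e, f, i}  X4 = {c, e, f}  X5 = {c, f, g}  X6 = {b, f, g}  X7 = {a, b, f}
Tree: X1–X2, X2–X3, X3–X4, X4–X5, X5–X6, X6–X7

Yes; width 2.

Checking the three conditions: (i) the bags cover all of {a, b, c, d, e, f, g, h, i}; (ii) for each edge, some bag contains both endpoints; (iii) the bags containing any fixed vertex form a subtree. All hold, so the decomposition is valid with width 3 − 1 = 2.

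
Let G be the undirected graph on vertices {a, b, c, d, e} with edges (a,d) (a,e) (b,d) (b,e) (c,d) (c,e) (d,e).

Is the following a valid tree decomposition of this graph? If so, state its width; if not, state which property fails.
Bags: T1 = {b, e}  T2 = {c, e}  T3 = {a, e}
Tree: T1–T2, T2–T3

No — vertex d appears in no bag.

A tree decomposition must satisfy three properties: every vertex lies in some bag; for every edge, both endpoints lie together in some bag; and for every vertex, the bags containing it form a connected subtree. Here vertex d appears in no bag, so the decomposition is invalid.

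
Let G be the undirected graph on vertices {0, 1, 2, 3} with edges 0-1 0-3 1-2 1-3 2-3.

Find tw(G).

2

A width-2 tree decomposition is:
Bags: B1 = {0, 1, 3}  B2 = {1, 2, 3}
Tree: B1–B2
Each bag holds 3 vertices, so the decomposition has width 2, which upper-bounds the treewidth. On the other hand G contains the 3-clique {0, 1, 3}. A clique must lie in a single bag of any decomposition, so no decomposition can have width below 2. Combining the bounds, tw(G) = 2.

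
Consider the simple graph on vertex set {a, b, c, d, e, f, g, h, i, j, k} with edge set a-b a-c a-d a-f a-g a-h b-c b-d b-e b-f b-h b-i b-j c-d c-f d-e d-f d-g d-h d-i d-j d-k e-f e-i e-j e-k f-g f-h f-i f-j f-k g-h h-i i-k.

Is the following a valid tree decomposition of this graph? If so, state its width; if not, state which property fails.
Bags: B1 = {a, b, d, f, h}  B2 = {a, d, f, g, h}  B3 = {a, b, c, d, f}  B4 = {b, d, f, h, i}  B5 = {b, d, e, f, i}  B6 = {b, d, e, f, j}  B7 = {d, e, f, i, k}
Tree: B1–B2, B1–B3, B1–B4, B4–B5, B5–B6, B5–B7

Yes; width 4.

Checking the three conditions: (i) the bags cover all of {a, b, c, d, e, f, g, h, i, j, k}; (ii) for each edge, some bag contains both endpoints; (iii) the bags containing any fixed vertex form a subtree. All hold, so the decomposition is valid with width 5 − 1 = 4.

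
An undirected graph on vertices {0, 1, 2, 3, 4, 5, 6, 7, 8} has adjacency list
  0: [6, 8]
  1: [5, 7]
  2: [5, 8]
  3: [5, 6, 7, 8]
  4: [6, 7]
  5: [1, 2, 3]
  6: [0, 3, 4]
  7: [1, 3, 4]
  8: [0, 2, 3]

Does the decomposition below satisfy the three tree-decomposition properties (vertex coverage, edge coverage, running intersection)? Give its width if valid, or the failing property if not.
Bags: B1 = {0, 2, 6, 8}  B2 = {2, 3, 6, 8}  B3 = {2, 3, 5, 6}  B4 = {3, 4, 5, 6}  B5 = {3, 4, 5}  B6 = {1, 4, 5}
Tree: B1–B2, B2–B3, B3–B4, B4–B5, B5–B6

A tree decomposition must satisfy three properties: every vertex lies in some bag; for every edge, both endpoints lie together in some bag; and for every vertex, the bags containing it form a connected subtree. Here vertex 7 appears in no bag, so the decomposition is invalid.

No — vertex 7 appears in no bag.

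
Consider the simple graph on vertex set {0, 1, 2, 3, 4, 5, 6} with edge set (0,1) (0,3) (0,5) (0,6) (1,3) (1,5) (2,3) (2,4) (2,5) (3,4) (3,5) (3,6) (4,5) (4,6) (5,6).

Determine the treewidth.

A width-3 tree decomposition is:
Bags: B1 = {2, 3, 4, 5}  B2 = {3, 4, 5, 6}  B3 = {0, 3, 5, 6}  B4 = {0, 1, 3, 5}
Tree: B1–B2, B2–B3, B3–B4
Each bag holds 4 vertices, so the decomposition has width 3, which upper-bounds the treewidth. For the lower bound, the 4 vertices {0, 1, 3, 5} are pairwise adjacent, and any tree decomposition puts a clique entirely inside one bag — forcing width ≥ 3. Therefore the treewidth is 3.

3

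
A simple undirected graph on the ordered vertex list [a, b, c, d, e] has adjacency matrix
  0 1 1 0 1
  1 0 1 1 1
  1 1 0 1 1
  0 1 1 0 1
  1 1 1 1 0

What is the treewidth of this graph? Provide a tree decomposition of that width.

Each bag holds 4 vertices, so the decomposition has width 3, which upper-bounds the treewidth. On the other hand G contains the 4-clique {b, c, d, e}. A clique must lie in a single bag of any decomposition, so no decomposition can have width below 3. Hence tw(G) = 3 exactly.

Treewidth 3.
Bags: B1 = {a, b, c, e}  B2 = {b, c, d, e}
Tree: B1–B2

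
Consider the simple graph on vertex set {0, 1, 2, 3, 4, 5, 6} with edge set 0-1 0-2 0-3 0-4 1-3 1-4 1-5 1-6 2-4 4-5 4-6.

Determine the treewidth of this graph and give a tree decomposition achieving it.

Treewidth 2.
Bags: B1 = {0, 1, 4}  B2 = {0, 2, 4}  B3 = {0, 1, 3}  B4 = {1, 4, 6}  B5 = {1, 4, 5}
Tree: B1–B2, B1–B3, B1–B4, B4–B5

The largest bag has 3 vertices, giving width 2; this decomposition certifies tw(G) ≤ 2. For the lower bound, the 3 vertices {0, 1, 3} are pairwise adjacent, and any tree decomposition puts a clique entirely inside one bag — forcing width ≥ 2. Hence tw(G) = 2 exactly.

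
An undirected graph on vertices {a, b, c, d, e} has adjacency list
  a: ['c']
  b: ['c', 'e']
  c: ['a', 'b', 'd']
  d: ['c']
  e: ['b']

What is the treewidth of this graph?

A width-1 tree decomposition is:
Bags: B1 = {c, d}  B2 = {b, c}  B3 = {a, c}  B4 = {b, e}
Tree: B1–B2, B2–B3, B2–B4
Each bag holds 2 vertices, so the decomposition has width 1, which upper-bounds the treewidth. G has an edge, so its treewidth is at least 1. The upper and lower bounds meet at 1, so that is the treewidth.

1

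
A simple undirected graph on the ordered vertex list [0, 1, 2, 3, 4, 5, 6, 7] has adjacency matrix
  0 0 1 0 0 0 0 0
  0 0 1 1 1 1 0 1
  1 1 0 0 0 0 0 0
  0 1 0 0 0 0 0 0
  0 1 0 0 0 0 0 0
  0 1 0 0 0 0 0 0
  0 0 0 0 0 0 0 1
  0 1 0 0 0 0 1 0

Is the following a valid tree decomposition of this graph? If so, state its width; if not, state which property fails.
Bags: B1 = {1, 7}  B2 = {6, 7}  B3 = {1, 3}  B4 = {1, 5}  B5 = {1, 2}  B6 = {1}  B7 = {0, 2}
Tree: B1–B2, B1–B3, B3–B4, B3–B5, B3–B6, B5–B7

No — vertex 4 appears in no bag.

A tree decomposition must satisfy three properties: every vertex lies in some bag; for every edge, both endpoints lie together in some bag; and for every vertex, the bags containing it form a connected subtree. Here vertex 4 appears in no bag, so the decomposition is invalid.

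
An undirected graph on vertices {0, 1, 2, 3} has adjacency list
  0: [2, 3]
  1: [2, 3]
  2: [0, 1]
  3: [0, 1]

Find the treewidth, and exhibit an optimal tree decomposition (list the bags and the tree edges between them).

Treewidth 2.
One optimal decomposition is:
Bags: B1 = {0, 1, 3}  B2 = {0, 1, 2}
Tree: B1–B2

Each bag holds 3 vertices, so the decomposition has width 2, which upper-bounds the treewidth. The edges 1–3–0–2–1 form a cycle, so G is not a tree and its treewidth is at least 2. The upper and lower bounds meet at 2, so that is the treewidth.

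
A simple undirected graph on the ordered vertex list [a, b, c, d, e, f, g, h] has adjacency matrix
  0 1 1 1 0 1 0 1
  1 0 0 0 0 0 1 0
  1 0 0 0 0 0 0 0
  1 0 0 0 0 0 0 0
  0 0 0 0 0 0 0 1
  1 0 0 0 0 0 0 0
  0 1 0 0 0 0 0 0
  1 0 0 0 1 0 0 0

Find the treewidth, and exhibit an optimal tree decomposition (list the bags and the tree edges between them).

The largest bag has 2 vertices, giving width 1; this decomposition certifies tw(G) ≤ 1. Since G has at least one edge (e.g. d–a), it is not an edgeless graph, so tw(G) ≥ 1. Therefore the treewidth is 1.

Treewidth 1.
Bags: B1 = {a, d}  B2 = {a, c}  B3 = {a, b}  B4 = {a, f}  B5 = {a, h}  B6 = {b, g}  B7 = {e, h}
Tree: B1–B2, B2–B3, B2–B4, B1–B5, B3–B6, B5–B7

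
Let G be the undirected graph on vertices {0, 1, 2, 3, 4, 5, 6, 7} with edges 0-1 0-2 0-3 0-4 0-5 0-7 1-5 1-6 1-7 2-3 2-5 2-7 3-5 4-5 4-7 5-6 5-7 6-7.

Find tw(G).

3

A width-3 tree decomposition is:
Bags: B1 = {1, 5, 6, 7}  B2 = {0, 1, 5, 7}  B3 = {0, 2, 5, 7}  B4 = {0, 2, 3, 5}  B5 = {0, 4, 5, 7}
Tree: B1–B2, B2–B3, B3–B4, B2–B5
Every bag has size at most 4, so the width is 4 − 1 = 3 and tw(G) ≤ 3. For the lower bound, the 4 vertices {0, 2, 3, 5} are pairwise adjacent, and any tree decomposition puts a clique entirely inside one bag — forcing width ≥ 3. Therefore the treewidth is 3.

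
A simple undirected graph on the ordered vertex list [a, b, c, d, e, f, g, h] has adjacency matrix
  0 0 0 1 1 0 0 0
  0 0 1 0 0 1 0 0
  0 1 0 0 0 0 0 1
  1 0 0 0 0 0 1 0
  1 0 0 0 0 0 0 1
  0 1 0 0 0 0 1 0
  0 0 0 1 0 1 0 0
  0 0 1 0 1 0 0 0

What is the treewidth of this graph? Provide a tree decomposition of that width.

Treewidth 2.
One optimal decomposition is:
Bags: B1 = {b, c, h}  B2 = {b, e, h}  B3 = {a, b, e}  B4 = {a, b, d}  B5 = {b, d, g}  B6 = {b, f, g}
Tree: B1–B2, B2–B3, B3–B4, B4–B5, B5–B6

Every bag has size at most 3, so the width is 3 − 1 = 2 and tw(G) ≤ 2. For the lower bound, G contains the cycle b–c–h–e–a–d–g–f–b, so G is not a forest; only forests have treewidth ≤ 1, hence tw(G) ≥ 2. Combining the bounds, tw(G) = 2.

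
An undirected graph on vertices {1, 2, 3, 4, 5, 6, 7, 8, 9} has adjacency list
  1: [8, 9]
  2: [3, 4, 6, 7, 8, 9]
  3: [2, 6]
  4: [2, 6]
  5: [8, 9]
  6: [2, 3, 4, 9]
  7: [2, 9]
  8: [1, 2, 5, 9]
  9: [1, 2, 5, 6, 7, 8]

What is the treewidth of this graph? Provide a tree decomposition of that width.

The largest bag has 3 vertices, giving width 2; this decomposition certifies tw(G) ≤ 2. Conversely, {1, 8, 9} is a clique of size 3, and the vertices of any clique must share a bag in every tree decomposition; so some bag has ≥ 3 vertices and tw(G) ≥ 2. Hence tw(G) = 2 exactly.

Treewidth 2.
One such decomposition:
Bags: B1 = {2, 3, 6}  B2 = {2, 6, 9}  B3 = {2, 7, 9}  B4 = {2, 8, 9}  B5 = {1, 8, 9}  B6 = {5, 8, 9}  B7 = {2, 4, 6}
Tree: B1–B2, B2–B3, B3–B4, B4–B5, B4–B6, B2–B7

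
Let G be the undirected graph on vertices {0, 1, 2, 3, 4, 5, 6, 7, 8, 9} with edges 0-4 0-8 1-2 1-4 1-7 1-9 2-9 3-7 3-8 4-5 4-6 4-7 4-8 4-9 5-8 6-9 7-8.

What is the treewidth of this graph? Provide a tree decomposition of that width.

Treewidth 2.
Bags: B1 = {4, 7, 8}  B2 = {3, 7, 8}  B3 = {0, 4, 8}  B4 = {1, 4, 7}  B5 = {1, 4, 9}  B6 = {1, 2, 9}  B7 = {4, 5, 8}  B8 = {4, 6, 9}
Tree: B1–B2, B1–B3, B1–B4, B4–B5, B5–B6, B3–B7, B5–B8

Each bag holds 3 vertices, so the decomposition has width 2, which upper-bounds the treewidth. On the other hand G contains the 3-clique {1, 2, 9}. A clique must lie in a single bag of any decomposition, so no decomposition can have width below 2. Hence tw(G) = 2 exactly.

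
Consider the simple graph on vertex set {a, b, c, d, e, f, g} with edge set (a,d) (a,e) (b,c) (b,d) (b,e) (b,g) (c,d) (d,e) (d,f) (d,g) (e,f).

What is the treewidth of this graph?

2

A width-2 tree decomposition is:
Bags: B1 = {b, d, e}  B2 = {b, d, g}  B3 = {b, c, d}  B4 = {d, e, f}  B5 = {a, d, e}
Tree: B1–B2, B2–B3, B1–B4, B1–B5
Each bag holds 3 vertices, so the decomposition has width 2, which upper-bounds the treewidth. On the other hand G contains the 3-clique {a, d, e}. A clique must lie in a single bag of any decomposition, so no decomposition can have width below 2. The upper and lower bounds meet at 2, so that is the treewidth.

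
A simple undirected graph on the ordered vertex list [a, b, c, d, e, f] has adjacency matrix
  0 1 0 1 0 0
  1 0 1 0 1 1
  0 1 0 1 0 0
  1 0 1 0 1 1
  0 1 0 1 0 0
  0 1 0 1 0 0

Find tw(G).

A width-2 tree decomposition is:
Bags: B1 = {a, b, d}  B2 = {b, d, f}  B3 = {b, c, d}  B4 = {b, d, e}
Tree: B1–B2, B2–B3, B3–B4
Every bag has size at most 3, so the width is 3 − 1 = 2 and tw(G) ≤ 2. The edges a–b–f–d–a form a cycle, so G is not a tree and its treewidth is at least 2. Therefore the treewidth is 2.

2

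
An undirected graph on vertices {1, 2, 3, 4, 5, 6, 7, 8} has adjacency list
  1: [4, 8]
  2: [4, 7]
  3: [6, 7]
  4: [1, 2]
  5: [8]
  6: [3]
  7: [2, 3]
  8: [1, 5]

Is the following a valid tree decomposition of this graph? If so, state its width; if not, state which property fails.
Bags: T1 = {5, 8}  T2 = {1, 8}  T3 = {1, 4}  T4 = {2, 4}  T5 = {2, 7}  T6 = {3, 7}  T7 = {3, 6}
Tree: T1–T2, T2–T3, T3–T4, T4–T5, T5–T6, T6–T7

Yes; width 1.

Vertex coverage: the bags together contain {1, 2, 3, 4, 5, 6, 7, 8}, the full vertex set. Edge coverage: each edge of G has both endpoints in at least one bag. Running intersection: for every vertex, the bags containing it form a connected subtree. All three properties hold, so this is a valid tree decomposition of width max|bag| − 1 = 1, and hence tw(G) ≤ 1.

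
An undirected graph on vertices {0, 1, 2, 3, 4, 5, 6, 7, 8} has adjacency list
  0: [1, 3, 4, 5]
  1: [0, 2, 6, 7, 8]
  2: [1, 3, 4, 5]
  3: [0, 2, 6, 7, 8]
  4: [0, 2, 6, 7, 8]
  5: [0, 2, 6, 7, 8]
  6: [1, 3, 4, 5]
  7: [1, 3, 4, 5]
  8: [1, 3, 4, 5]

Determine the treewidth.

A width-4 tree decomposition is:
Bags: B1 = {1, 3, 4, 5, 7}  B2 = {1, 3, 4, 5, 6}  B3 = {1, 2, 3, 4, 5}  B4 = {0, 1, 3, 4, 5}  B5 = {1, 3, 4, 5, 8}
Tree: B1–B2, B2–B3, B3–B4, B4–B5
The largest bag has 5 vertices, giving width 4; this decomposition certifies tw(G) ≤ 4. For the lower bound: the 5 vertex sets {3,7}, {1,6}, {2,4}, {5}, {0} are disjoint, each induces a connected subgraph, and every pair is joined by at least one edge of G. Contracting each set to a single vertex therefore yields K_{5} as a minor, and since treewidth is minor-monotone, tw(G) ≥ tw(K_{5}) = 4. Therefore the treewidth is 4.

4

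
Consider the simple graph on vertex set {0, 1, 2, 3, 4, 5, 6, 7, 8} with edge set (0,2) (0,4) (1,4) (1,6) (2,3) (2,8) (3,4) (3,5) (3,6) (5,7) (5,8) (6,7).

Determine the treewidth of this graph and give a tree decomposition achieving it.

Every bag has size at most 4, so the width is 4 − 1 = 3 and tw(G) ≤ 3. For the lower bound: the 4 vertex sets {5,7,8}, {2}, {3}, {0,1,4,6} are disjoint, each induces a connected subgraph, and every pair is joined by at least one edge of G. Contracting each set to a single vertex therefore yields K_{4} as a minor, and since treewidth is minor-monotone, tw(G) ≥ tw(K_{4}) = 3. Therefore the treewidth is 3.

Treewidth 3.
One such decomposition:
Bags: B1 = {2, 5, 7, 8}  B2 = {2, 3, 5, 7}  B3 = {2, 3, 6, 7}  B4 = {0, 2, 3, 6}  B5 = {0, 3, 4, 6}  B6 = {0, 1, 4, 6}
Tree: B1–B2, B2–B3, B3–B4, B4–B5, B5–B6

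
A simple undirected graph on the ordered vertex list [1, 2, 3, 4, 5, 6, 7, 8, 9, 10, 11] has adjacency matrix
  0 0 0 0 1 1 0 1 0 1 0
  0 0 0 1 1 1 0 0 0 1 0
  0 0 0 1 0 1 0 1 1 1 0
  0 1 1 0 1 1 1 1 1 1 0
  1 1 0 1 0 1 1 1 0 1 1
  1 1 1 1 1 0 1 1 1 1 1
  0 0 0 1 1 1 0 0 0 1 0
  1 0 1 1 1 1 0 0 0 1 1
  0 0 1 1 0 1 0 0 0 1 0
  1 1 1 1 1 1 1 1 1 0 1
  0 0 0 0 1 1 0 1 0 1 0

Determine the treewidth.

4

A width-4 tree decomposition is:
Bags: B1 = {4, 5, 6, 8, 10}  B2 = {3, 4, 6, 8, 10}  B3 = {5, 6, 8, 10, 11}  B4 = {1, 5, 6, 8, 10}  B5 = {4, 5, 6, 7, 10}  B6 = {3, 4, 6, 9, 10}  B7 = {2, 4, 5, 6, 10}
Tree: B1–B2, B1–B3, B1–B4, B1–B5, B2–B6, B1–B7
Each bag holds 5 vertices, so the decomposition has width 4, which upper-bounds the treewidth. Conversely, {1, 5, 6, 8, 10} is a clique of size 5, and the vertices of any clique must share a bag in every tree decomposition; so some bag has ≥ 5 vertices and tw(G) ≥ 4. Therefore the treewidth is 4.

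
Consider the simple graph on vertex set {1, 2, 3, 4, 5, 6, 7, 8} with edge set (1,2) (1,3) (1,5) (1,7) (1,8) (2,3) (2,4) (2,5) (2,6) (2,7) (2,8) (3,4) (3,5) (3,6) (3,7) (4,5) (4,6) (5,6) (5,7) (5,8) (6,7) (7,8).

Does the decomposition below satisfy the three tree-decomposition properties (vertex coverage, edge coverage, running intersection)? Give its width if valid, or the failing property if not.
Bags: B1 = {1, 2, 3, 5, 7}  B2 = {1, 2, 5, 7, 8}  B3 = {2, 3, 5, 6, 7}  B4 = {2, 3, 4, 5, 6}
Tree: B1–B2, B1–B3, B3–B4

Yes; width 4.

Checking the three conditions: (i) the bags cover all of {1, 2, 3, 4, 5, 6, 7, 8}; (ii) for each edge, some bag contains both endpoints; (iii) the bags containing any fixed vertex form a subtree. All hold, so the decomposition is valid with width 5 − 1 = 4.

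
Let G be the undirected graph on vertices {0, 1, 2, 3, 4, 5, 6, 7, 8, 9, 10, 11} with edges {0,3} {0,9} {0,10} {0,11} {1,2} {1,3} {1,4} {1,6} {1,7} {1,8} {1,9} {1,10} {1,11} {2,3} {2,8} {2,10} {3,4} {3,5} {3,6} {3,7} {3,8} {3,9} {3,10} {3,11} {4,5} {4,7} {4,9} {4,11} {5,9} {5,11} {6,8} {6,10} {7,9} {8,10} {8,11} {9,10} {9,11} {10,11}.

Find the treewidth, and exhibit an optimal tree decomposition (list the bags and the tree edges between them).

Treewidth 4.
Bags: B1 = {3, 4, 5, 9, 11}  B2 = {1, 3, 4, 9, 11}  B3 = {1, 3, 4, 7, 9}  B4 = {1, 3, 9, 10, 11}  B5 = {1, 3, 8, 10, 11}  B6 = {0, 3, 9, 10, 11}  B7 = {1, 3, 6, 8, 10}  B8 = {1, 2, 3, 8, 10}
Tree: B1–B2, B2–B3, B2–B4, B4–B5, B4–B6, B5–B7, B7–B8

The largest bag has 5 vertices, giving width 4; this decomposition certifies tw(G) ≤ 4. On the other hand G contains the 5-clique {0, 3, 9, 10, 11}. A clique must lie in a single bag of any decomposition, so no decomposition can have width below 4. Therefore the treewidth is 4.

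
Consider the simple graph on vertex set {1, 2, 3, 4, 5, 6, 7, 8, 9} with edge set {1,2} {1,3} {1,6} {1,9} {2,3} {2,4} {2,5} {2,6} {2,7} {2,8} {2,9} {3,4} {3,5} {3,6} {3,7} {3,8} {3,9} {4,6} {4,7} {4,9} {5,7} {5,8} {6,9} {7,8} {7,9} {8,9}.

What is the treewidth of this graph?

4

A width-4 tree decomposition is:
Bags: B1 = {2, 3, 4, 6, 9}  B2 = {2, 3, 4, 7, 9}  B3 = {2, 3, 7, 8, 9}  B4 = {1, 2, 3, 6, 9}  B5 = {2, 3, 5, 7, 8}
Tree: B1–B2, B2–B3, B1–B4, B3–B5
The largest bag has 5 vertices, giving width 4; this decomposition certifies tw(G) ≤ 4. On the other hand G contains the 5-clique {2, 3, 7, 8, 9}. A clique must lie in a single bag of any decomposition, so no decomposition can have width below 4. Combining the bounds, tw(G) = 4.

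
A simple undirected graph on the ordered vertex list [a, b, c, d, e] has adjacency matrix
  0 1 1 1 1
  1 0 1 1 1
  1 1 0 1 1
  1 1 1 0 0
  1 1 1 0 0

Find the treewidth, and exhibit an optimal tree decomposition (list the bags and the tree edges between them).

Treewidth 3.
One such decomposition:
Bags: B1 = {a, b, c, d}  B2 = {a, b, c, e}
Tree: B1–B2

Each bag holds 4 vertices, so the decomposition has width 3, which upper-bounds the treewidth. On the other hand G contains the 4-clique {a, b, c, d}. A clique must lie in a single bag of any decomposition, so no decomposition can have width below 3. Combining the bounds, tw(G) = 3.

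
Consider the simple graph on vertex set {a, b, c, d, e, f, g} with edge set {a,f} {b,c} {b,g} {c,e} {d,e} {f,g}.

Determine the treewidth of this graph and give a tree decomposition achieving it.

Treewidth 1.
One such decomposition:
Bags: B1 = {d, e}  B2 = {c, e}  B3 = {b, c}  B4 = {b, g}  B5 = {f, g}  B6 = {a, f}
Tree: B1–B2, B2–B3, B3–B4, B4–B5, B5–B6

Every bag has size at most 2, so the width is 2 − 1 = 1 and tw(G) ≤ 1. G has an edge, so its treewidth is at least 1. Therefore the treewidth is 1.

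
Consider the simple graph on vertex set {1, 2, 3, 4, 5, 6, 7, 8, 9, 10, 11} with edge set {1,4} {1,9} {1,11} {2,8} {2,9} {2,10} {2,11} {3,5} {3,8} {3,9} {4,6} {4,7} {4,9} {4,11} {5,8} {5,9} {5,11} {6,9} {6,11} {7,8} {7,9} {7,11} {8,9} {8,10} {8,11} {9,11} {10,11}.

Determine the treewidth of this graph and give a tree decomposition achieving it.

Treewidth 3.
Bags: B1 = {5, 8, 9, 11}  B2 = {7, 8, 9, 11}  B3 = {3, 5, 8, 9}  B4 = {2, 8, 9, 11}  B5 = {4, 7, 9, 11}  B6 = {4, 6, 9, 11}  B7 = {1, 4, 9, 11}  B8 = {2, 8, 10, 11}
Tree: B1–B2, B1–B3, B2–B4, B2–B5, B5–B6, B5–B7, B4–B8

The largest bag has 4 vertices, giving width 3; this decomposition certifies tw(G) ≤ 3. Conversely, {2, 8, 9, 11} is a clique of size 4, and the vertices of any clique must share a bag in every tree decomposition; so some bag has ≥ 4 vertices and tw(G) ≥ 3. Combining the bounds, tw(G) = 3.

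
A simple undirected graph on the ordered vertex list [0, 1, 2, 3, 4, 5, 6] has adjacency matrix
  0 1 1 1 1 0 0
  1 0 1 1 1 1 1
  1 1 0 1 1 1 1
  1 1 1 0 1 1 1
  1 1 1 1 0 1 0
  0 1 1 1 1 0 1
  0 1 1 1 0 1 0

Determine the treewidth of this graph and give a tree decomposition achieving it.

Treewidth 4.
One such decomposition:
Bags: B1 = {0, 1, 2, 3, 4}  B2 = {1, 2, 3, 4, 5}  B3 = {1, 2, 3, 5, 6}
Tree: B1–B2, B2–B3

Each bag holds 5 vertices, so the decomposition has width 4, which upper-bounds the treewidth. Conversely, {0, 1, 2, 3, 4} is a clique of size 5, and the vertices of any clique must share a bag in every tree decomposition; so some bag has ≥ 5 vertices and tw(G) ≥ 4. Combining the bounds, tw(G) = 4.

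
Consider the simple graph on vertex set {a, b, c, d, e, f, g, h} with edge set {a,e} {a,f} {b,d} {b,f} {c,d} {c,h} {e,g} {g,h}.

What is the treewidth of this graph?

A width-2 tree decomposition is:
Bags: B1 = {b, d, f}  B2 = {a, d, f}  B3 = {a, d, e}  B4 = {d, e, g}  B5 = {d, g, h}  B6 = {c, d, h}
Tree: B1–B2, B2–B3, B3–B4, B4–B5, B5–B6
Each bag holds 3 vertices, so the decomposition has width 2, which upper-bounds the treewidth. For the lower bound, G contains the cycle d–b–f–a–e–g–h–c–d, so G is not a forest; only forests have treewidth ≤ 1, hence tw(G) ≥ 2. Therefore the treewidth is 2.

2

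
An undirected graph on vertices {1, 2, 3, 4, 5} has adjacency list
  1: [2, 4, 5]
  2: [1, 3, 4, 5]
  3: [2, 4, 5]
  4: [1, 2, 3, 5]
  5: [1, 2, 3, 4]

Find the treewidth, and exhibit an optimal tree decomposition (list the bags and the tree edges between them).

Each bag holds 4 vertices, so the decomposition has width 3, which upper-bounds the treewidth. For the lower bound, the 4 vertices {1, 2, 4, 5} are pairwise adjacent, and any tree decomposition puts a clique entirely inside one bag — forcing width ≥ 3. Combining the bounds, tw(G) = 3.

Treewidth 3.
One optimal decomposition is:
Bags: B1 = {1, 2, 4, 5}  B2 = {2, 3, 4, 5}
Tree: B1–B2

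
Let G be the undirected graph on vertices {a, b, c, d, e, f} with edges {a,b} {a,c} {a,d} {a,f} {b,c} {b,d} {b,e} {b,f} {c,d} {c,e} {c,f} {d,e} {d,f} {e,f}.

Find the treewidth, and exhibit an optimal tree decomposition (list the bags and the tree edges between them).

Treewidth 4.
One such decomposition:
Bags: B1 = {b, c, d, e, f}  B2 = {a, b, c, d, f}
Tree: B1–B2

The largest bag has 5 vertices, giving width 4; this decomposition certifies tw(G) ≤ 4. On the other hand G contains the 5-clique {b, c, d, e, f}. A clique must lie in a single bag of any decomposition, so no decomposition can have width below 4. The upper and lower bounds meet at 4, so that is the treewidth.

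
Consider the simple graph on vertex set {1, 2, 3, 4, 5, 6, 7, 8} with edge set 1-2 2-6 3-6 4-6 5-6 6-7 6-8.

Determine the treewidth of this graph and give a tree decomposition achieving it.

Treewidth 1.
One optimal decomposition is:
Bags: B1 = {1, 2}  B2 = {2, 6}  B3 = {6, 7}  B4 = {6, 8}  B5 = {3, 6}  B6 = {4, 6}  B7 = {5, 6}
Tree: B1–B2, B2–B3, B2–B4, B3–B5, B4–B6, B6–B7

Each bag holds 2 vertices, so the decomposition has width 1, which upper-bounds the treewidth. Any graph with an edge has treewidth ≥ 1, and G has the edge 1–2. Hence tw(G) = 1 exactly.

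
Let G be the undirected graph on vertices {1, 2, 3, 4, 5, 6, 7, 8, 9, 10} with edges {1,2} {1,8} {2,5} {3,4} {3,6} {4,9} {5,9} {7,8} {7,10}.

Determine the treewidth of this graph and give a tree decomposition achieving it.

Treewidth 1.
Bags: B1 = {7, 10}  B2 = {7, 8}  B3 = {1, 8}  B4 = {1, 2}  B5 = {2, 5}  B6 = {5, 9}  B7 = {4, 9}  B8 = {3, 4}  B9 = {3, 6}
Tree: B1–B2, B2–B3, B3–B4, B4–B5, B5–B6, B6–B7, B7–B8, B8–B9

Every bag has size at most 2, so the width is 2 − 1 = 1 and tw(G) ≤ 1. Since G has at least one edge (e.g. 10–7), it is not an edgeless graph, so tw(G) ≥ 1. The upper and lower bounds meet at 1, so that is the treewidth.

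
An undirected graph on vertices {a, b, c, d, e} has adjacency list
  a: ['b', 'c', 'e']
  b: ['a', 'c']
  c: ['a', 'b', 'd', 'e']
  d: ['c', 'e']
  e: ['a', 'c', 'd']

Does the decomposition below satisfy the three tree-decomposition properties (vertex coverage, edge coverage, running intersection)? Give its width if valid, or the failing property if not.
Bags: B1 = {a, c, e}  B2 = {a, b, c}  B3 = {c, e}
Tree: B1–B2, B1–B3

No — vertex d appears in no bag.

A tree decomposition must satisfy three properties: every vertex lies in some bag; for every edge, both endpoints lie together in some bag; and for every vertex, the bags containing it form a connected subtree. Here vertex d appears in no bag, so the decomposition is invalid.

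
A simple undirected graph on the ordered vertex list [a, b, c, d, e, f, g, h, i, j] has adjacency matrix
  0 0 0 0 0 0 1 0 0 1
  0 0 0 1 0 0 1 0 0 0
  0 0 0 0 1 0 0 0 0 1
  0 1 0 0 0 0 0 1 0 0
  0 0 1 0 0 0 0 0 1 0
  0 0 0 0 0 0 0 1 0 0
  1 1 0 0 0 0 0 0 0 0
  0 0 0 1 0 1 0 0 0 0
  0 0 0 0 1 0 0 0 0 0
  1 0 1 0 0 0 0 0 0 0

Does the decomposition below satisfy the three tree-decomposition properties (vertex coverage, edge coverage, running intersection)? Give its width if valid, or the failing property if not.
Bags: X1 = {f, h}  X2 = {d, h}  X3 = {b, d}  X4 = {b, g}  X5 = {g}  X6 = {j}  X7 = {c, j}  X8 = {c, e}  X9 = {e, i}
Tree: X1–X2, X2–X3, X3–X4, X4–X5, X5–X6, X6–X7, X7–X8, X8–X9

A tree decomposition must satisfy three properties: every vertex lies in some bag; for every edge, both endpoints lie together in some bag; and for every vertex, the bags containing it form a connected subtree. Here vertex a appears in no bag, so the decomposition is invalid.

No — vertex a appears in no bag.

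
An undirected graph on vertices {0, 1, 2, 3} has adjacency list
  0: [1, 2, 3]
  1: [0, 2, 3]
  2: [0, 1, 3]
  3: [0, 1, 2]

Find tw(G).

A width-3 tree decomposition is:
Bags: B1 = {0, 1, 2, 3}
Tree: (single bag)
A single bag containing all 4 vertices is trivially a valid decomposition of width 3. On the other hand G contains the 4-clique {0, 1, 2, 3}. A clique must lie in a single bag of any decomposition, so no decomposition can have width below 3. Therefore the treewidth is 3.

3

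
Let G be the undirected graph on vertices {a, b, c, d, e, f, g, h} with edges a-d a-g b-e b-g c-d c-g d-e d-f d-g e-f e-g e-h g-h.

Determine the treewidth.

A width-2 tree decomposition is:
Bags: B1 = {b, e, g}  B2 = {d, e, g}  B3 = {e, g, h}  B4 = {d, e, f}  B5 = {a, d, g}  B6 = {c, d, g}
Tree: B1–B2, B1–B3, B2–B4, B2–B5, B5–B6
Every bag has size at most 3, so the width is 3 − 1 = 2 and tw(G) ≤ 2. For the lower bound, the 3 vertices {d, e, g} are pairwise adjacent, and any tree decomposition puts a clique entirely inside one bag — forcing width ≥ 2. The upper and lower bounds meet at 2, so that is the treewidth.

2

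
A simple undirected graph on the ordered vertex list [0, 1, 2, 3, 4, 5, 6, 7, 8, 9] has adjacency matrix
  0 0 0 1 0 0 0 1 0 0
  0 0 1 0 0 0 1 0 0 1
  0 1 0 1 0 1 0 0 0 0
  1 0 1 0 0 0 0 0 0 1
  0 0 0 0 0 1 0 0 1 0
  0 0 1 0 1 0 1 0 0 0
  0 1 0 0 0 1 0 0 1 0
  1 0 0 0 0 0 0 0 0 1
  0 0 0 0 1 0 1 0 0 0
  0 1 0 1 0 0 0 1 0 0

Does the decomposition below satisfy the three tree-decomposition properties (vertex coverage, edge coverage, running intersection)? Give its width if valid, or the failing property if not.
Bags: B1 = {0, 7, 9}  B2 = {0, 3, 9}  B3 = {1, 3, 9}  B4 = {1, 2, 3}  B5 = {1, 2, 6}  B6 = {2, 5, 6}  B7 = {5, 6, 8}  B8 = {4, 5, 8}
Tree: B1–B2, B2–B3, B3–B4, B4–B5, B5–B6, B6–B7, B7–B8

Yes; width 2.

Vertex coverage: the bags together contain {0, 1, 2, 3, 4, 5, 6, 7, 8, 9}, the full vertex set. Edge coverage: each edge of G has both endpoints in at least one bag. Running intersection: for every vertex, the bags containing it form a connected subtree. All three properties hold, so this is a valid tree decomposition of width max|bag| − 1 = 2, and hence tw(G) ≤ 2.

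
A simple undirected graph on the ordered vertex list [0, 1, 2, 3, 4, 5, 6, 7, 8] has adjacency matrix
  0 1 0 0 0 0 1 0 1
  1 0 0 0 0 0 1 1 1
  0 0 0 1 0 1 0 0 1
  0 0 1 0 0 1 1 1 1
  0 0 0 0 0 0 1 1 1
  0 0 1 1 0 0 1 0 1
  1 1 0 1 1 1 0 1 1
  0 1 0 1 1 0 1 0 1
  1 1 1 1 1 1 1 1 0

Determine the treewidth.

A width-3 tree decomposition is:
Bags: B1 = {1, 6, 7, 8}  B2 = {3, 6, 7, 8}  B3 = {0, 1, 6, 8}  B4 = {4, 6, 7, 8}  B5 = {3, 5, 6, 8}  B6 = {2, 3, 5, 8}
Tree: B1–B2, B1–B3, B1–B4, B2–B5, B5–B6
Every bag has size at most 4, so the width is 4 − 1 = 3 and tw(G) ≤ 3. For the lower bound, the 4 vertices {2, 3, 5, 8} are pairwise adjacent, and any tree decomposition puts a clique entirely inside one bag — forcing width ≥ 3. Hence tw(G) = 3 exactly.

3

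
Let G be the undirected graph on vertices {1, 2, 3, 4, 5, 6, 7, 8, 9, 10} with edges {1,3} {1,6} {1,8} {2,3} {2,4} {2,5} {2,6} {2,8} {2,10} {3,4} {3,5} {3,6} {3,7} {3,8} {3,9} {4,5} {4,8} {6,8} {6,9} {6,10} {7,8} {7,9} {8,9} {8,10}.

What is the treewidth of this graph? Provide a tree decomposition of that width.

Each bag holds 4 vertices, so the decomposition has width 3, which upper-bounds the treewidth. On the other hand G contains the 4-clique {2, 6, 8, 10}. A clique must lie in a single bag of any decomposition, so no decomposition can have width below 3. Combining the bounds, tw(G) = 3.

Treewidth 3.
One optimal decomposition is:
Bags: B1 = {3, 6, 8, 9}  B2 = {2, 3, 6, 8}  B3 = {3, 7, 8, 9}  B4 = {2, 6, 8, 10}  B5 = {1, 3, 6, 8}  B6 = {2, 3, 4, 8}  B7 = {2, 3, 4, 5}
Tree: B1–B2, B1–B3, B2–B4, B1–B5, B2–B6, B6–B7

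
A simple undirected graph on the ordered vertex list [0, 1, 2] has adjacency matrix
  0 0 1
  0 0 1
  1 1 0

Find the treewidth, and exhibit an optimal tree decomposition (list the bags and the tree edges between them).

Treewidth 1.
One optimal decomposition is:
Bags: B1 = {1, 2}  B2 = {0, 2}
Tree: B1–B2

Each bag holds 2 vertices, so the decomposition has width 1, which upper-bounds the treewidth. Since G has at least one edge (e.g. 2–1), it is not an edgeless graph, so tw(G) ≥ 1. Combining the bounds, tw(G) = 1.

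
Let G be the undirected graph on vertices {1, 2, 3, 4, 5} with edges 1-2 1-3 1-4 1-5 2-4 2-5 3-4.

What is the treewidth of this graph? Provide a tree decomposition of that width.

Each bag holds 3 vertices, so the decomposition has width 2, which upper-bounds the treewidth. Conversely, {1, 2, 4} is a clique of size 3, and the vertices of any clique must share a bag in every tree decomposition; so some bag has ≥ 3 vertices and tw(G) ≥ 2. Hence tw(G) = 2 exactly.

Treewidth 2.
One optimal decomposition is:
Bags: B1 = {1, 2, 4}  B2 = {1, 2, 5}  B3 = {1, 3, 4}
Tree: B1–B2, B1–B3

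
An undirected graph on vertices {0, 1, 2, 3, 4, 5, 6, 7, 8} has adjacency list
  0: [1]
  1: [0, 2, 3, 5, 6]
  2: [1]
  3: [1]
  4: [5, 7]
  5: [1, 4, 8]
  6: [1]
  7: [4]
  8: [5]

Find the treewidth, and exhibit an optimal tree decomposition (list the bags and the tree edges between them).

Treewidth 1.
One optimal decomposition is:
Bags: B1 = {4, 5}  B2 = {1, 5}  B3 = {0, 1}  B4 = {1, 3}  B5 = {5, 8}  B6 = {1, 6}  B7 = {4, 7}  B8 = {1, 2}
Tree: B1–B2, B2–B3, B2–B4, B1–B5, B3–B6, B1–B7, B4–B8

Each bag holds 2 vertices, so the decomposition has width 1, which upper-bounds the treewidth. Any graph with an edge has treewidth ≥ 1, and G has the edge 4–5. Hence tw(G) = 1 exactly.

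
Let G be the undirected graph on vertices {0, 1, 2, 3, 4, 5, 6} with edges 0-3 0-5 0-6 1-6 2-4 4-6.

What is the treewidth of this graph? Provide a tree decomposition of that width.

Each bag holds 2 vertices, so the decomposition has width 1, which upper-bounds the treewidth. Any graph with an edge has treewidth ≥ 1, and G has the edge 6–0. The upper and lower bounds meet at 1, so that is the treewidth.

Treewidth 1.
Bags: B1 = {0, 6}  B2 = {0, 5}  B3 = {0, 3}  B4 = {1, 6}  B5 = {4, 6}  B6 = {2, 4}
Tree: B1–B2, B2–B3, B1–B4, B1–B5, B5–B6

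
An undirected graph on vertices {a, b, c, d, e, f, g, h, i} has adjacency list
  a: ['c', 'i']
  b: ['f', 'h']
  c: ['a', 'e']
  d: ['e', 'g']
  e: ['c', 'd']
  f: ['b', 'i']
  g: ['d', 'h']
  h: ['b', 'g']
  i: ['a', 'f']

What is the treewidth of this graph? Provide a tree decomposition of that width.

Each bag holds 3 vertices, so the decomposition has width 2, which upper-bounds the treewidth. The edges d–e–c–a–i–f–b–h–g–d form a cycle, so G is not a tree and its treewidth is at least 2. Therefore the treewidth is 2.

Treewidth 2.
One such decomposition:
Bags: B1 = {c, d, e}  B2 = {a, c, d}  B3 = {a, d, i}  B4 = {d, f, i}  B5 = {b, d, f}  B6 = {b, d, h}  B7 = {d, g, h}
Tree: B1–B2, B2–B3, B3–B4, B4–B5, B5–B6, B6–B7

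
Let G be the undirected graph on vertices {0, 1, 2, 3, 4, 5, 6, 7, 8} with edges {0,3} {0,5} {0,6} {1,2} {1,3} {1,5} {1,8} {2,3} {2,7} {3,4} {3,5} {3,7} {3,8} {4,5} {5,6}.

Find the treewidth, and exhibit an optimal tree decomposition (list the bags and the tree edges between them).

Treewidth 2.
One optimal decomposition is:
Bags: B1 = {1, 3, 5}  B2 = {1, 2, 3}  B3 = {2, 3, 7}  B4 = {0, 3, 5}  B5 = {3, 4, 5}  B6 = {1, 3, 8}  B7 = {0, 5, 6}
Tree: B1–B2, B2–B3, B1–B4, B1–B5, B1–B6, B4–B7

The largest bag has 3 vertices, giving width 2; this decomposition certifies tw(G) ≤ 2. Conversely, {0, 3, 5} is a clique of size 3, and the vertices of any clique must share a bag in every tree decomposition; so some bag has ≥ 3 vertices and tw(G) ≥ 2. Therefore the treewidth is 2.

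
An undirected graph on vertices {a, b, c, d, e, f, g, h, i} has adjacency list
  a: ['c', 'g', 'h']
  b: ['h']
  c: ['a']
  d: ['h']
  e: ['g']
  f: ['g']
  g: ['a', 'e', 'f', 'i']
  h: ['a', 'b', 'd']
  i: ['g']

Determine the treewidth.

A width-1 tree decomposition is:
Bags: B1 = {b, h}  B2 = {a, h}  B3 = {d, h}  B4 = {a, g}  B5 = {e, g}  B6 = {a, c}  B7 = {f, g}  B8 = {g, i}
Tree: B1–B2, B2–B3, B2–B4, B4–B5, B4–B6, B4–B7, B4–B8
Every bag has size at most 2, so the width is 2 − 1 = 1 and tw(G) ≤ 1. G has an edge, so its treewidth is at least 1. Therefore the treewidth is 1.

1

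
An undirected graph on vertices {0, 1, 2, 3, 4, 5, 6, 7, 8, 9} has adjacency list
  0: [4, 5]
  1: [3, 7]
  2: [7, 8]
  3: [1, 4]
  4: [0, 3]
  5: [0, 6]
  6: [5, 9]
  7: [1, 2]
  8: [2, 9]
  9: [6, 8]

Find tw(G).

A width-2 tree decomposition is:
Bags: B1 = {0, 5, 6}  B2 = {0, 6, 9}  B3 = {0, 8, 9}  B4 = {0, 2, 8}  B5 = {0, 2, 7}  B6 = {0, 1, 7}  B7 = {0, 1, 3}  B8 = {0, 3, 4}
Tree: B1–B2, B2–B3, B3–B4, B4–B5, B5–B6, B6–B7, B7–B8
Each bag holds 3 vertices, so the decomposition has width 2, which upper-bounds the treewidth. The edges 0–5–6–9–8–2–7–1–3–4–0 form a cycle, so G is not a tree and its treewidth is at least 2. Therefore the treewidth is 2.

2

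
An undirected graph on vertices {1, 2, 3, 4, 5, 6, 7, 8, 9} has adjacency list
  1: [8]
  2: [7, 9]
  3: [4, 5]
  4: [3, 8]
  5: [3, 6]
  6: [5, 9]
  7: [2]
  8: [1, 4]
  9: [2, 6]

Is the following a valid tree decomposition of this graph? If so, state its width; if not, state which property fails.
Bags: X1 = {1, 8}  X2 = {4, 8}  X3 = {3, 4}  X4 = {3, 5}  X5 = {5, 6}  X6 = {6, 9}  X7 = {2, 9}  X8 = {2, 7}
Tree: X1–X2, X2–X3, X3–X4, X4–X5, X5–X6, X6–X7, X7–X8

Yes; width 1.

Every vertex of G appears in some bag (union = {1, 2, 3, 4, 5, 6, 7, 8, 9}); every edge is covered by a bag; and for each vertex v the set of bags containing v is connected in the bag tree. The decomposition is therefore valid. The largest bag has 2 vertices, so the width is 1.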